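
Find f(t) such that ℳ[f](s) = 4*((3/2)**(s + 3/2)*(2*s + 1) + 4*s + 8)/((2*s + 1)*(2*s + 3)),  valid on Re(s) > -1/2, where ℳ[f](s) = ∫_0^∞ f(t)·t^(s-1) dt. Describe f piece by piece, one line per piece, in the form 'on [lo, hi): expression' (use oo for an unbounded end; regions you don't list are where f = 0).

on [0, 1): 6*sqrt(t)
on [1, 3/2): 2*t**(3/2)

cuts at 1: linearity sums the 2 kernel integrals
segment [0, 1) carries 6*sqrt(t); integrate it
∫ 2*t**(3/2)·t^(s-1) over [1, 3/2)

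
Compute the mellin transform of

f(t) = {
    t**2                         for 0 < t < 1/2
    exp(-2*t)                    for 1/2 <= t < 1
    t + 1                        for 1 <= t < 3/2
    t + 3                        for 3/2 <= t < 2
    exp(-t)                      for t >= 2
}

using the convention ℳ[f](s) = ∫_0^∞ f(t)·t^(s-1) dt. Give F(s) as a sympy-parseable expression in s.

(20*2**(2*s)*s*(s + 2) + 12*2**(2*s)*(s + 2) + 4*2**s*s*(s + 1)*(s + 2)*uppergamma(s, 2) - 8*2**s*s*(s + 2) - 4*2**s*(s + 2) - 8*3**s*s*(s + 2) - 8*3**s*(s + 2) + 4*s*(s + 1)*(s + 2)*uppergamma(s, 1) - 4*s*(s + 1)*(s + 2)*uppergamma(s, 2) + s*(s + 1))/(4*2**s*s*(s + 1)*(s + 2))
  Re(s) > -2

linearity at 1/2, 1, 3/2, 2 turns ℳ[f](s) into 5 summed integrals
segment [0, 1/2) carries t**2; integrate it
[1/2, 1) adds the kernel integral of exp(-2*t)
for t in [1, 3/2): the term is ∫ (t + 1)·t^(s-1)
segment 3/2 to 2 holds (t + 3); add its integral
on [2, ∞): add ∫ exp(-t)·t^(s-1) dt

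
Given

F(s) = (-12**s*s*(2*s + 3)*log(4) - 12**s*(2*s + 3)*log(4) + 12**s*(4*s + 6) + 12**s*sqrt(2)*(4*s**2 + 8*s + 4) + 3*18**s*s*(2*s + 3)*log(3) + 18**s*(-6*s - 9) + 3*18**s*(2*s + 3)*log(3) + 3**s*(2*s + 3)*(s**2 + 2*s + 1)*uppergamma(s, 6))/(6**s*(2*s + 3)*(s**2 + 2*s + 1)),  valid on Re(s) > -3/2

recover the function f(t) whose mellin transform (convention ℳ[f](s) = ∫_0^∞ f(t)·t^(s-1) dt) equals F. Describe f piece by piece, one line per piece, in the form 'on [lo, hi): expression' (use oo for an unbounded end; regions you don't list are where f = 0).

on [0, 2): t**(3/2)
on [2, 3): t*log(t)
on [3, oo): exp(-2*t)

split f at 2, 3: ℳ[f](s) collects 3 kernel integrals
over [0, 2), the kernel integral of t**(3/2) enters the sum
∫ over [2, 3) of t*log(t)·t^(s-1) joins the sum
piece [3, ∞): integrate exp(-2*t) against the kernel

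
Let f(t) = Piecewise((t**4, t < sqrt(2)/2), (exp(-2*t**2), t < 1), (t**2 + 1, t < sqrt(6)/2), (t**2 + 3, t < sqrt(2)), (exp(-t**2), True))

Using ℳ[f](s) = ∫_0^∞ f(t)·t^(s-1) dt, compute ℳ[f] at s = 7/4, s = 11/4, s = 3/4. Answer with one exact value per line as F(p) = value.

F(7/4) = 2**(1/8)*(-5520*3**(7/8) - 4048*2**(7/8) - 2415*uppergamma(7/8, 2) + 210 + 2415*2**(7/8)*uppergamma(7/8, 2) + 2415*uppergamma(7/8, 1) + 21712*2**(3/4))/9660
F(11/4) = 2**(5/8)*(-24624*3**(3/8) - 12960*2**(3/8) - 5643*uppergamma(11/8, 2) + 418 + 5643*uppergamma(11/8, 1) + 11286*2**(3/8)*uppergamma(11/8, 2) + 68256*2**(3/4))/45144
F(3/4) = 2**(5/8)*(-3344*3**(3/8) - 2128*2**(3/8) - 627*uppergamma(3/8, 2) + 627*2**(3/8)*uppergamma(3/8, 2) + 66 + 627*uppergamma(3/8, 1) + 5928*2**(3/4))/2508

reversing the power substitution: t**2 on [0, 1/2); exp(-2*t) on [1/2, 1); t + 1 on [1, 3/2); …
f breaks at sqrt(2)/2, 1, sqrt(6)/2, sqrt(2) into 5 integrals to sum
[0, sqrt(2)/2) adds the kernel integral of t**4
segment [sqrt(2)/2, 1) carries exp(-2*t**2); integrate it
∫ (t**2 + 1)·t^(s-1) over [1, sqrt(6)/2)
on [sqrt(6)/2, sqrt(2)): add ∫ (t**2 + 3)·t^(s-1) dt
the [sqrt(2), ∞) slice contributes ∫ exp(-t**2)·t^(s-1) dt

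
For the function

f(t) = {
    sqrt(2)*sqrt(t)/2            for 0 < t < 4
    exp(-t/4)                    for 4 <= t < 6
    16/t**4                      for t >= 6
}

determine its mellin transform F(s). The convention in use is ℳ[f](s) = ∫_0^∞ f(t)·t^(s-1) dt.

invert the common scale on t to get sqrt(t) on [0, 2); exp(-t/2) on [2, 3); t**(-4) on [3, ∞)
split f at 4, 6: ℳ[f](s) collects 3 kernel integrals
over [0, 4), the kernel integral of sqrt(2)*sqrt(t)/2 enters the sum
∫ over [4, 6) of exp(-t/4)·t^(s-1) joins the sum
segment [6, ∞) carries 16/t**4; integrate it

2**s*(2**s*(s - 4)*(2*s + 1)*uppergamma(s, 1) - 2**s*(s - 4)*(2*s + 1)*uppergamma(s, 3/2) + 2*2**(s + 1/2)*(s - 4) - 3**s*(2*s + 1)/81)/((s - 4)*(2*s + 1))
  -1/2 < Re(s) < 4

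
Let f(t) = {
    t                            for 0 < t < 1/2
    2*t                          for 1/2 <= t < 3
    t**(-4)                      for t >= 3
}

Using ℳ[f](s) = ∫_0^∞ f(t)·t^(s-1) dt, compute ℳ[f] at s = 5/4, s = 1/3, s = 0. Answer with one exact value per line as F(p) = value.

f breaks at 1/2, 3 into 3 integrals to sum
between 0 and 1/2 the integrand is t·t^(s-1)
piece [1/2, 3): integrate 2*t against the kernel
on [3, ∞): add ∫ t**(-4)·t^(s-1) dt

F(5/4) = 2**(3/4)*(-33 + 2380*6**(1/4))/594
F(1/3) = 2**(2/3)*(-891 + 10700*6**(1/3))/4752
F(0) = 1783/324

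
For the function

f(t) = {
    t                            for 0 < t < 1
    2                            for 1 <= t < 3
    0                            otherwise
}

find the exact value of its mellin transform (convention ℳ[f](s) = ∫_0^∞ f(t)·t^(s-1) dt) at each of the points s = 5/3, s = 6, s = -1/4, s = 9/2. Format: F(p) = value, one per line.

F(5/3) = -33/40 + 18*3**(2/3)/5
F(6) = 5099/21
F(-1/4) = 28/3 - 8*3**(3/4)/3
F(9/2) = -26/99 + 36*sqrt(3)

strip the shared t-power: t**2 on [0, 1); 2*t on [1, 3)
peel off the shared t-power: t**(3/2) on [0, 1); 2*sqrt(t) on [1, 3)
treat the 2 regions marked off by 1 separately and sum
for t in [0, 1): the term is ∫ t·t^(s-1)
∫ over [1, 3) of 2·t^(s-1) joins the sum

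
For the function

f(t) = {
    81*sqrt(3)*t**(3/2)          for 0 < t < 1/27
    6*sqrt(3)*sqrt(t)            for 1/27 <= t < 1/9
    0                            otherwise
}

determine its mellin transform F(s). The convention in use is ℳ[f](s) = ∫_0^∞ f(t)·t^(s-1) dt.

(2*3**(s + 1/2)*(4*s + 6) - 4*s - 10)/(27**s*(2*s + 1)*(2*s + 3))
  Re(s) > -3/2

the common scale on t comes off first: 27*t**(3/2) on [0, 1/9); 6*sqrt(t) on [1/9, 1/3)
undo the common scale on t: 3*sqrt(3)*t**(3/2) on [0, 1/3); 2*sqrt(3)*sqrt(t) on [1/3, 1)
remove the common scale on t first: t**(3/2) on [0, 1); 2*sqrt(t) on [1, 3)
cuts at 1/27: linearity sums the 2 kernel integrals
segment [0, 1/27) carries 81*sqrt(3)*t**(3/2); integrate it
piece [1/27, 1/9): integrate 6*sqrt(3)*sqrt(t) against the kernel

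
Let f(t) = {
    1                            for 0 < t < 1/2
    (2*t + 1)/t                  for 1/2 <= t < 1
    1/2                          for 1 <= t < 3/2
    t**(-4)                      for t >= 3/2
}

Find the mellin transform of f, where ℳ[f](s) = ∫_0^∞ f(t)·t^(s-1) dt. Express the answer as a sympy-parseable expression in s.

(405*2**s*s**2 - 1863*2**s*s + 972*2**s + 49*3**s*s**2 - 373*3**s*s + 324*3**s - 486*s**2 + 2106*s - 648)/(162*2**s*s*(s**2 - 5*s + 4))
  0 < Re(s) < 4

peel off the shared t-power: t on [0, 1/2); 2*t + 1 on [1/2, 1); t/2 on [1, 3/2); …
slice at 1/2, 1, 3/2, transform all 4 pieces, and sum them
over [0, 1/2), the kernel integral of 1 enters the sum
segment [1/2, 1) carries (2*t + 1)/t; integrate it
on [1, 3/2): add ∫ 1/2·t^(s-1) dt
piece [3/2, ∞): integrate t**(-4) against the kernel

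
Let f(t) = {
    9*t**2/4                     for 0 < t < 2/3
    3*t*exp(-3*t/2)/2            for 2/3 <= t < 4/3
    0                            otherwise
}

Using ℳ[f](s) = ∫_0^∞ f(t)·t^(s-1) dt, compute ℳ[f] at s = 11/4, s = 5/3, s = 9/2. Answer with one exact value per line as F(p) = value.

back out the common scale on t: t**2 on [0, 1); t*exp(-t) on [1, 2)
remove the shared t-power first: t**(3/2) on [0, 1); sqrt(t)*exp(-t) on [1, 2)
remove the shared t-power first: t on [0, 1); exp(-t) on [1, 2)
summing 2 kernel integrals split by 2/3 yields ℳ[f](s)
[0, 2/3) adds the kernel integral of 9*t**2/4
for t in [2/3, 4/3): the term is ∫ 3*t*exp(-3*t/2)/2·t^(s-1)

F(11/4) = 4*24**(1/4)*(-19*uppergamma(15/4, 2) + 4 + 19*uppergamma(15/4, 1))/513
F(5/3) = 2*12**(1/3)*(-11*uppergamma(8/3, 2) + 3 + 11*uppergamma(8/3, 1))/99
F(9/2) = sqrt(6)*(-105170*sqrt(2) + (-12285*sqrt(pi)*erfc(sqrt(2)) + 64 + 12285*sqrt(pi)*erfc(1))*exp(2) + 49790*E)*exp(-2)/6318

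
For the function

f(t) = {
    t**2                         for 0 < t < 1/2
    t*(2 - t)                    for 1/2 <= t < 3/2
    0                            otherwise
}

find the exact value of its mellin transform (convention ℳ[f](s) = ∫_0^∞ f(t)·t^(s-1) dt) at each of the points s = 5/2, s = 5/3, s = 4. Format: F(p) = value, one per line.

F(5/2) = sqrt(2)*(-22 + 405*sqrt(3))/1008
F(5/3) = 3*2**(1/3)*(-7 + 45*3**(2/3))/352
F(4) = 2173/1920

invert the shared t-power to get t**3 on [0, 1/2); t**2*(2 - t) on [1/2, 3/2)
undo the shared t-power: t on [0, 1/2); 2 - t on [1/2, 3/2)
f breaks at 1/2 into 2 integrals to sum
over [0, 1/2), the kernel integral of t**2 enters the sum
[1/2, 3/2) adds the kernel integral of t*(2 - t)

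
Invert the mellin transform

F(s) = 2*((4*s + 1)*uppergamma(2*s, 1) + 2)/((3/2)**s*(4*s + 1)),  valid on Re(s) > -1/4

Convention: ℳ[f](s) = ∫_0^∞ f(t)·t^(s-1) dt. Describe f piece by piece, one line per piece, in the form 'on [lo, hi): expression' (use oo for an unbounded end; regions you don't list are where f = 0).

on [0, 2/3): 2**(3/4)*3**(1/4)*t**(1/4)/2
on [2/3, oo): exp(-sqrt(6)*sqrt(t)/2)

invert the common scale on t to get t**(1/4) on [0, 1); exp(-sqrt(t)) on [1, ∞)
remove the power substitution first: sqrt(t) on [0, 1); exp(-t) on [1, ∞)
linearity at 2/3 turns ℳ[f](s) into 2 summed integrals
the [0, 2/3) slice contributes ∫ 2**(3/4)*3**(1/4)*t**(1/4)/2·t^(s-1) dt
∫ over [2/3, ∞) of exp(-sqrt(6)*sqrt(t)/2)·t^(s-1) joins the sum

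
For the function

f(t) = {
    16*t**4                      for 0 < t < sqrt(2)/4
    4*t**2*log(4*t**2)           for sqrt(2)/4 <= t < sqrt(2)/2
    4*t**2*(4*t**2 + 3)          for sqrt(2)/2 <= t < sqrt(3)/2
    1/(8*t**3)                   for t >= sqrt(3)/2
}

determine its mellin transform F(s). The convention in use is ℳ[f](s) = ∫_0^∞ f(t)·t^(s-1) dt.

(360*2**s*(3 - s)*(s + 2)**2 + 72*2**s*(s - 3)*(s + 2)*(s + 4)*log(2) - 432*2**s*(s - 3)*(s + 2) - 144*2**s*(s - 3)*(s + 4) + 648*6**(s/2)*(s - 3)*(s + 2)**2 + 648*6**(s/2)*(s - 3)*(s + 2) - 4*sqrt(3)*6**(s/2)*(s + 2)**2*(s + 4) + 9*(s - 3)*(s + 2)**2 + 18*(s - 3)*(s + 2)*(s + 4)*log(2) + 36*(s - 3)*(s + 4))/(36*2**(3*s/2)*(s - 3)*(s + 2)**2*(s + 4))
  -4 < Re(s) < 3

remove the common scale on t first: t**4 on [0, sqrt(2)/2); t**2*log(t**2) on [sqrt(2)/2, sqrt(2)); t**2*(t**2 + 3) on [sqrt(2), sqrt(3)); …
strip the shared t-power: t**2 on [0, sqrt(2)/2); log(t**2) on [sqrt(2)/2, sqrt(2)); t**2 + 3 on [sqrt(2), sqrt(3)); …
invert the power substitution to get t on [0, 1/2); log(t) on [1/2, 2); t + 3 on [2, 3); …
integrate the 4 segments split at sqrt(2)/4, sqrt(2)/2, sqrt(3)/2, then add the results
over [0, sqrt(2)/4), the kernel integral of 16*t**4 enters the sum
the [sqrt(2)/4, sqrt(2)/2) slice contributes ∫ 4*t**2*log(4*t**2)·t^(s-1) dt
over [sqrt(2)/2, sqrt(3)/2), the kernel integral of 4*t**2*(4*t**2 + 3) enters the sum
on [sqrt(3)/2, ∞) integrate f = 1/(8*t**3) against the kernel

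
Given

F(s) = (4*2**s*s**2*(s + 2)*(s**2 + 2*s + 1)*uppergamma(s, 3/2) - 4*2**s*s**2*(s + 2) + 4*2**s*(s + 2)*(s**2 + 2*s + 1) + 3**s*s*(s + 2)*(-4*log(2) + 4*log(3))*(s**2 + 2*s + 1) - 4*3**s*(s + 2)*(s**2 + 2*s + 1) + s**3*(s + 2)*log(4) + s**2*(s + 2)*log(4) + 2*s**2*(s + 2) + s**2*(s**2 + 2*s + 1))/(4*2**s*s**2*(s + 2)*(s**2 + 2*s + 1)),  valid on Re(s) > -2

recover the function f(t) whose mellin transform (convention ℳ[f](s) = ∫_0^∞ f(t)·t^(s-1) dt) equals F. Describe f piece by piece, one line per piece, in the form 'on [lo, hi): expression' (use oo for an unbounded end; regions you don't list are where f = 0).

on [0, 1/2): t**2
on [1/2, 1): t*log(t)
on [1, 3/2): log(t)
on [3/2, oo): exp(-t)

the 4 pieces separated at 1/2, 1, 3/2 each add one integral
for t in [0, 1/2): the term is ∫ t**2·t^(s-1)
the [1/2, 1) slice contributes ∫ t*log(t)·t^(s-1) dt
[1, 3/2) adds the kernel integral of log(t)
∫ exp(-t)·t^(s-1) over [3/2, ∞)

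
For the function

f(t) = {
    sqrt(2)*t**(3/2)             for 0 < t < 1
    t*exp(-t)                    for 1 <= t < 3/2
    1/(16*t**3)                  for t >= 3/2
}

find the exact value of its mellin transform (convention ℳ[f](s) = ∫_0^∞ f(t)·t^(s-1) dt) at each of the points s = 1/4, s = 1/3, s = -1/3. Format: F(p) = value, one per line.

strip the shared t-power: sqrt(2)*sqrt(t) on [0, 1); exp(-t) on [1, 3/2); 1/(16*t**4) on [3/2, ∞)
back out the common scale on t: sqrt(t) on [0, 2); exp(-t/2) on [2, 3); t**(-4) on [3, ∞)
summing 3 kernel integrals split by 1, 3/2 yields ℳ[f](s)
segment [0, 1) carries sqrt(2)*t**(3/2); integrate it
segment [1, 3/2) carries t*exp(-t); integrate it
the [3/2, ∞) slice contributes ∫ 1/(16*t**3)·t^(s-1) dt

F(1/4) = -uppergamma(5/4, 3/2) + 2**(3/4)*3**(1/4)/297 + uppergamma(5/4, 1) + 4*sqrt(2)/7
F(1/3) = -uppergamma(4/3, 3/2) + 2**(2/3)*3**(1/3)/288 + uppergamma(4/3, 1) + 6*sqrt(2)/11
F(-1/3) = -uppergamma(2/3, 3/2) + 2**(1/3)*3**(2/3)/540 + uppergamma(2/3, 1) + 6*sqrt(2)/7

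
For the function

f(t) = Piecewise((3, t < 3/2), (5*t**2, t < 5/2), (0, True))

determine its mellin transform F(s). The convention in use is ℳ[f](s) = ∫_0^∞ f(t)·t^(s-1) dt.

linearity at 3/2 turns ℳ[f](s) into 2 summed integrals
between 0 and 3/2 the integrand is 3·t^(s-1)
segment 3/2 to 5/2 holds 5*t**2; add its integral

(125*10**s*s - 33*6**s*s + 24*6**s)/(4*2**(2*s)*s*(s + 2))
  Re(s) > 0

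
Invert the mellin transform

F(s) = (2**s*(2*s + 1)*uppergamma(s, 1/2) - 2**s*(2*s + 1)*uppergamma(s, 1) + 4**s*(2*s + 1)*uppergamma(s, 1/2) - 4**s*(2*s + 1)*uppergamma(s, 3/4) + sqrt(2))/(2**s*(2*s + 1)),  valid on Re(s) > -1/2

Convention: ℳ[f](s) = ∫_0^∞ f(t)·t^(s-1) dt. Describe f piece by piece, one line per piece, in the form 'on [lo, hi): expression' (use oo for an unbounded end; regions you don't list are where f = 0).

on [0, 1/2): sqrt(t)
on [1/2, 1): exp(-t)
on [1, 3/2): exp(-t/2)

linearity at 1/2, 1 turns ℳ[f](s) into 3 summed integrals
[0, 1/2) adds the kernel integral of sqrt(t)
[1/2, 1) adds the kernel integral of exp(-t)
on [1, 3/2): add ∫ exp(-t/2)·t^(s-1) dt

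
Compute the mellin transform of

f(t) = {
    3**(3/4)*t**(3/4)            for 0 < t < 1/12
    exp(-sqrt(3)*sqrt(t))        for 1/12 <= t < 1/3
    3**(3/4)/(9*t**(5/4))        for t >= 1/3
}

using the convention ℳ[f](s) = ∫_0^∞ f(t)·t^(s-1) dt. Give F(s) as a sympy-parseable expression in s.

the common scale on t comes off first: t**(3/4) on [0, 1/4); exp(-sqrt(t)) on [1/4, 1); t**(-5/4) on [1, ∞)
back out the power substitution: t**(3/2) on [0, 1/2); exp(-t) on [1/2, 1); t**(-5/2) on [1, ∞)
f breaks at 1/12, 1/3 into 3 integrals to sum
segment 0 to 1/12 holds 3**(3/4)*t**(3/4); add its integral
on [1/12, 1/3): add ∫ exp(-sqrt(3)*sqrt(t))·t^(s-1) dt
on [1/3, ∞) integrate f = 3**(3/4)/(9*t**(5/4)) against the kernel

(2*2**(2*s)*(4*s - 5)*(4*s + 3)*uppergamma(2*s, 1/2) - 2*2**(2*s)*(4*s - 5)*(4*s + 3)*uppergamma(2*s, 1) - 4*2**(2*s)*(4*s + 3) + sqrt(2)*(4*s - 5))/(12**s*(4*s - 5)*(4*s + 3))
  -3/4 < Re(s) < 5/4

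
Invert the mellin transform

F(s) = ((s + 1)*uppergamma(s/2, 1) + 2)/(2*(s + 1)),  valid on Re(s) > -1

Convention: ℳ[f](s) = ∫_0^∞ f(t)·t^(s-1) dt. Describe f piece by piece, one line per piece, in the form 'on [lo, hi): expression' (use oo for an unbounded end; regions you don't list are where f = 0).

on [0, 1): t
on [1, oo): exp(-t**2)

invert the power substitution to get sqrt(t) on [0, 1); exp(-t) on [1, ∞)
decompose at 1; ℳ[f](s) sums the 2 pieces' integrals
between 0 and 1 the integrand is t·t^(s-1)
over [1, ∞), the kernel integral of exp(-t**2) enters the sum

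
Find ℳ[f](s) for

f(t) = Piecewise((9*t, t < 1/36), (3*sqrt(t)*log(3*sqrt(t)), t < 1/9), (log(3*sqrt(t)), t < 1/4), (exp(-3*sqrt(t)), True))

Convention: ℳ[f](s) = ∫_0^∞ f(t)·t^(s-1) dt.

(8*2**(2*s)*s**2*(s + 1)*(4*s**2 + 4*s + 1)*uppergamma(2*s, 3/2) - 8*2**(2*s)*s**2*(s + 1) + 2*2**(2*s)*(s + 1)*(4*s**2 + 4*s + 1) + 9**s*s*(s + 1)*(-4*log(2) + 4*log(3))*(4*s**2 + 4*s + 1) - 2*9**s*(s + 1)*(4*s**2 + 4*s + 1) + 8*s**3*(s + 1)*log(2) + 4*s**2*(s + 1)*log(2) + 4*s**2*(s + 1) + s**2*(4*s**2 + 4*s + 1))/(4*36**s*s**2*(s + 1)*(4*s**2 + 4*s + 1))
  Re(s) > -1

undo the power substitution: 9*t**2 on [0, 1/6); 3*t*log(3*t) on [1/6, 1/3); log(3*t) on [1/3, 1/2); …
strip the common scale on t: t**2 on [0, 1/2); t*log(t) on [1/2, 1); log(t) on [1, 3/2); …
integrate the 4 segments split at 1/36, 1/9, 1/4, then add the results
over [0, 1/36), the kernel integral of 9*t enters the sum
on [1/36, 1/9) integrate f = 3*sqrt(t)*log(3*sqrt(t)) against the kernel
∫ over [1/9, 1/4) of log(3*sqrt(t))·t^(s-1) joins the sum
the [1/4, ∞) slice contributes ∫ exp(-3*sqrt(t))·t^(s-1) dt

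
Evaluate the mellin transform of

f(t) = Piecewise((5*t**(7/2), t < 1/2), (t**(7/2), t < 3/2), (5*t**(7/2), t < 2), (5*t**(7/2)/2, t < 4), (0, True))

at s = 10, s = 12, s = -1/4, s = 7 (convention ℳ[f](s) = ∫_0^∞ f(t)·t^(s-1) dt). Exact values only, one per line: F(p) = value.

cuts at 1/2, 3/2, 2: linearity sums the 4 kernel integrals
segment [0, 1/2) carries 5*t**(7/2); integrate it
the [1/2, 3/2) slice contributes ∫ t**(7/2)·t^(s-1) dt
the [3/2, 2) slice contributes ∫ 5*t**(7/2)·t^(s-1) dt
∫ over [2, 4) of 5*t**(7/2)/2·t^(s-1) joins the sum

F(10) = -59049*sqrt(6)/2048 + 27962027*sqrt(2)/18432 + 671088640/27
F(12) = -14348907*sqrt(6)/253952 + 1342177281*sqrt(2)/253952 + 10737418240/31
F(-1/4) = -27*2**(3/4)*3**(1/4)/13 + 2**(3/4)/13 + 80*2**(1/4)/13 + 640*sqrt(2)/13
F(7) = -19683*sqrt(6)/1792 + 436907*sqrt(2)/1792 + 10485760/21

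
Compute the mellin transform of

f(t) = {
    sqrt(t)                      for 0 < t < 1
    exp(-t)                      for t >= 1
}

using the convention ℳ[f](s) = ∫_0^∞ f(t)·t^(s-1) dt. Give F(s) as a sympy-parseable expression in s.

((2*s + 1)*uppergamma(s, 1) + 2)/(2*s + 1)
  Re(s) > -1/2

slice at 1, transform all 2 pieces, and sum them
piece [0, 1): integrate sqrt(t) against the kernel
segment 1 to ∞ holds exp(-t); add its integral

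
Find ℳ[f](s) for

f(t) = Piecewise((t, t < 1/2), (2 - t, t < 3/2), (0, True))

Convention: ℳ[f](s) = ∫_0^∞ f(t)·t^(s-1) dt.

(3**s*s + 4*3**s - 2*s - 4)/(2*2**s*s*(s + 1))
  Re(s) > -1

along the cuts 1/2, ℳ[f](s) splits into 2 integrals
∫ t·t^(s-1) over [0, 1/2)
piece [1/2, 3/2): integrate (2 - t) against the kernel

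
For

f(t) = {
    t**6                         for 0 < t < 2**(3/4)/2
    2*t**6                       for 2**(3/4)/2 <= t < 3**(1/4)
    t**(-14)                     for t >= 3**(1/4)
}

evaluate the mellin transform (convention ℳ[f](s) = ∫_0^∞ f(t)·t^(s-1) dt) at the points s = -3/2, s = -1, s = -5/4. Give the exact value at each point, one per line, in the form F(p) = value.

back out the shared t-power: t**4 on [0, 2**(3/4)/2); 2*t**4 on [2**(3/4)/2, 3**(1/4)); t**(-16) on [3**(1/4), ∞)
reversing the power substitution: t**2 on [0, sqrt(2)/2); 2*t**2 on [sqrt(2)/2, sqrt(3)); t**(-8) on [sqrt(3), ∞)
remove the power substitution first: t on [0, 1/2); 2*t on [1/2, 3); t**(-4) on [3, ∞)
integrate the 3 segments split at 2**(3/4)/2, 3**(1/4), then add the results
piece [0, 2**(3/4)/2): integrate t**6 against the kernel
on [2**(3/4)/2, 3**(1/4)): add ∫ 2*t**6·t^(s-1) dt
for t in [3**(1/4), ∞): the term is ∫ t**(-14)·t^(s-1)

F(-3/2) = 2**(7/8)*(-279 + 3350*6**(1/8))/5022
F(-1) = 2**(3/4)*(-243 + 2918*6**(1/4))/4860
F(-5/4) = 2**(13/16)*(-4941 + 59330*6**(3/16))/93879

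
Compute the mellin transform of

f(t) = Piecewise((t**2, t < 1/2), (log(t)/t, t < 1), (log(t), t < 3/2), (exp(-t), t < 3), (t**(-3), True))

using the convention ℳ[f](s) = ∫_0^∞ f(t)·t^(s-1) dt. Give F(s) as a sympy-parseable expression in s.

treat the 5 regions marked off by 1/2, 1, 3/2, 3 separately and sum
on [0, 1/2): add ∫ t**2·t^(s-1) dt
for t in [1/2, 1): the term is ∫ log(t)/t·t^(s-1)
on [1, 3/2) integrate f = log(t) against the kernel
[3/2, 3) adds the kernel integral of exp(-t)
on [3, ∞) integrate f = t**(-3) against the kernel

(108*2**s*s**2*(s - 3)*(s + 2)*(s**2 - 2*s + 1)*uppergamma(s, 3/2) - 108*2**s*s**2*(s - 3)*(s + 2)*(s**2 - 2*s + 1)*uppergamma(s, 3) - 108*2**s*s**2*(s - 3)*(s + 2) + 108*2**s*(s - 3)*(s + 2)*(s**2 - 2*s + 1) - 108*3**s*s*(s - 3)*(s + 2)*(s**2 - 2*s + 1)*log(2) + 108*3**s*s*(s - 3)*(s + 2)*(s**2 - 2*s + 1)*log(3) - 108*3**s*(s - 3)*(s + 2)*(s**2 - 2*s + 1) - 4*6**s*s**2*(s + 2)*(s**2 - 2*s + 1) + 216*s**3*(s - 3)*(s + 2)*log(2) - 216*s**2*(s - 3)*(s + 2)*log(2) + 216*s**2*(s - 3)*(s + 2) + 27*s**2*(s - 3)*(s**2 - 2*s + 1))/(108*2**s*s**2*(s - 3)*(s + 2)*(s**2 - 2*s + 1))
  -2 < Re(s) < 3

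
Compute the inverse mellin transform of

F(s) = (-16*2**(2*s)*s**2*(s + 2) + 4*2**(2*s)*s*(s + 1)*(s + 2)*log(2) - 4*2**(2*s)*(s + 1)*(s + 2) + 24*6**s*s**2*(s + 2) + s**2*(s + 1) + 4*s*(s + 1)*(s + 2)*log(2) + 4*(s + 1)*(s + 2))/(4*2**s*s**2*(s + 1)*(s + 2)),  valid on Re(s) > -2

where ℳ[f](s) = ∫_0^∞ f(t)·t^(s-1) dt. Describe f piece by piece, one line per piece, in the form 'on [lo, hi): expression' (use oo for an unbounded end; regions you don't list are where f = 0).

the 3 pieces separated at 1/2, 2 each add one integral
the [0, 1/2) slice contributes ∫ t**2·t^(s-1) dt
segment 1/2 to 2 holds log(t); add its integral
the [2, 3) slice contributes ∫ 2*t·t^(s-1) dt

on [0, 1/2): t**2
on [1/2, 2): log(t)
on [2, 3): 2*t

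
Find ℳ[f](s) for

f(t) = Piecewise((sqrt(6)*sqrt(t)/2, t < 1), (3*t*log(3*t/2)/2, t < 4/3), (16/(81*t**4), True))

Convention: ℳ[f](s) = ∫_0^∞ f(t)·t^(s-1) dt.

(32*2**(2*s)*s*(s - 4)*(2*s + 1)*log(2) - 32*2**(2*s)*(s - 4)*(2*s + 1) + 32*2**(2*s)*(s - 4)*(2*s + 1)*log(2) + 3**s*s*(s - 4)*(2*s + 1)*(-24*log(3) + 24*log(2)) + 3**s*(s - 4)*(2*s + 1)*(-24*log(3) + 24*log(2)) + 24*3**s*(s - 4)*(2*s + 1) + 16*3**s*sqrt(6)*(s - 4)*(s**2 + 2*s + 1) - 4**s*(2*s + 1)*(s**2 + 2*s + 1))/(16*3**s*(s - 4)*(2*s + 1)*(s**2 + 2*s + 1))
  -1/2 < Re(s) < 4

strip the common scale on t: sqrt(t) on [0, 3/2); t*log(t) on [3/2, 2); t**(-4) on [2, ∞)
treat the 3 regions marked off by 1, 4/3 separately and sum
segment [0, 1) carries sqrt(6)*sqrt(t)/2; integrate it
segment [1, 4/3) carries 3*t*log(3*t/2)/2; integrate it
the [4/3, ∞) slice contributes ∫ 16/(81*t**4)·t^(s-1) dt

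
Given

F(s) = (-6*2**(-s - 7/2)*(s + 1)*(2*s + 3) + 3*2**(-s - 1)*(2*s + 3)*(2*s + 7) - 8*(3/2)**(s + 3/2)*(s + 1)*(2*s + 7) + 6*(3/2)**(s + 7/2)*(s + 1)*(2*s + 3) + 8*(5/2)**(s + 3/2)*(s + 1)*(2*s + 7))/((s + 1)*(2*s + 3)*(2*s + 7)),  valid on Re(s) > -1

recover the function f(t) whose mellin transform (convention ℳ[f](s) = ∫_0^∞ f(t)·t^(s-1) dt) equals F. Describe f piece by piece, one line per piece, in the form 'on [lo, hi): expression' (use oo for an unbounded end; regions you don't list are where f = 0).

breakpoints 1/2, 3/2: one integral from each of the 3 segments
on [0, 1/2): add ∫ 3*t·t^(s-1) dt
piece [1/2, 3/2): integrate 3*t**(7/2) against the kernel
[3/2, 5/2) adds the kernel integral of 4*t**(3/2)

on [0, 1/2): 3*t
on [1/2, 3/2): 3*t**(7/2)
on [3/2, 5/2): 4*t**(3/2)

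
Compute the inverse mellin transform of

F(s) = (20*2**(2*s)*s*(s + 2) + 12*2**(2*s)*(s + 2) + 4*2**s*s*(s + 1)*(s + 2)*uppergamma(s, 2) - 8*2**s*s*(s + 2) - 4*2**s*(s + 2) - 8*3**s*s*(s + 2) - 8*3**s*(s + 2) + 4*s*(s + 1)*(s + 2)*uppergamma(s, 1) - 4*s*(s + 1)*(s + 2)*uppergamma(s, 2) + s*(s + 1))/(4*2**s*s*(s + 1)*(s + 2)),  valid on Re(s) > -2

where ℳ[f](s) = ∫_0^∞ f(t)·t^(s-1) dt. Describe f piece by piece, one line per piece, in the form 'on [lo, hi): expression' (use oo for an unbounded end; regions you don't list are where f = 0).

integrate the 5 segments split at 1/2, 1, 3/2, 2, then add the results
segment [0, 1/2) carries t**2; integrate it
for t in [1/2, 1): the term is ∫ exp(-2*t)·t^(s-1)
between 1 and 3/2 the integrand is (t + 1)·t^(s-1)
between 3/2 and 2 the integrand is (t + 3)·t^(s-1)
[2, ∞) adds the kernel integral of exp(-t)

on [0, 1/2): t**2
on [1/2, 1): exp(-2*t)
on [1, 3/2): t + 1
on [3/2, 2): t + 3
on [2, oo): exp(-t)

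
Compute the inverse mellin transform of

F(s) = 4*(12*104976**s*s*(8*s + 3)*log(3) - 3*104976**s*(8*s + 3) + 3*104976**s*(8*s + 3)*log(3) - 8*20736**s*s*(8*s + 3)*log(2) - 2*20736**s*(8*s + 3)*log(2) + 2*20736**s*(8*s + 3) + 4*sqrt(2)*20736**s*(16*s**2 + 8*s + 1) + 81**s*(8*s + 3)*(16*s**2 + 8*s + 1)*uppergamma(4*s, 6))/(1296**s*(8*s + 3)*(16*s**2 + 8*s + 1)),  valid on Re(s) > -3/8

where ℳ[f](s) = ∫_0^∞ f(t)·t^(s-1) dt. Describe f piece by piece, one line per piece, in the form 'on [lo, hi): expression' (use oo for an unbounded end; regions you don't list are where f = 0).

on [0, 16): t**(3/8)
on [16, 81): t**(1/4)*log(t**(1/4))
on [81, oo): exp(-2*t**(1/4))

invert the power substitution to get t**(3/4) on [0, 4); sqrt(t)*log(sqrt(t)) on [4, 9); exp(-2*sqrt(t)) on [9, ∞)
remove the power substitution first: t**(3/2) on [0, 2); t*log(t) on [2, 3); exp(-2*t) on [3, ∞)
slice at 16, 81, transform all 3 pieces, and sum them
for t in [0, 16): the term is ∫ t**(3/8)·t^(s-1)
over [16, 81), the kernel integral of t**(1/4)*log(t**(1/4)) enters the sum
on [81, ∞): add ∫ exp(-2*t**(1/4))·t^(s-1) dt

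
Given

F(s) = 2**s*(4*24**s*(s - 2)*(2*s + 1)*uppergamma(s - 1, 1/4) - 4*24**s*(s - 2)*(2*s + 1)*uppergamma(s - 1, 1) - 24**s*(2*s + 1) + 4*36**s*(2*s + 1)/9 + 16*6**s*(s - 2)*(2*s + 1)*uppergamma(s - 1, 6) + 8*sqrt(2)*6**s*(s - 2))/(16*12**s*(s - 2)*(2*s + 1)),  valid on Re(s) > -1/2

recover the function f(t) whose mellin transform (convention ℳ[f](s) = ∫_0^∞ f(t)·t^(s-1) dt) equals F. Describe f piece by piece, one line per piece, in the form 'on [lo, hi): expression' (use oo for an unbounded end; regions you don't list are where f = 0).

on [0, 1): sqrt(2)*sqrt(t)/4
on [1, 4): exp(-t/4)/t
on [4, 6): t**(-2)
on [6, oo): exp(-t)/t

invert the shared t-power to get sqrt(2)*t**(3/2)/4 on [0, 1); exp(-t/4) on [1, 4); 1/t on [4, 6); …
peel off the common scale on t: t**(3/2) on [0, 1/2); exp(-t/2) on [1/2, 2); 1/(2*t) on [2, 3); …
split f at 1, 4, 6: ℳ[f](s) collects 4 kernel integrals
the [0, 1) slice contributes ∫ sqrt(2)*sqrt(t)/4·t^(s-1) dt
the [1, 4) slice contributes ∫ exp(-t/4)/t·t^(s-1) dt
segment [4, 6) carries t**(-2); integrate it
segment 6 to ∞ holds exp(-t)/t; add its integral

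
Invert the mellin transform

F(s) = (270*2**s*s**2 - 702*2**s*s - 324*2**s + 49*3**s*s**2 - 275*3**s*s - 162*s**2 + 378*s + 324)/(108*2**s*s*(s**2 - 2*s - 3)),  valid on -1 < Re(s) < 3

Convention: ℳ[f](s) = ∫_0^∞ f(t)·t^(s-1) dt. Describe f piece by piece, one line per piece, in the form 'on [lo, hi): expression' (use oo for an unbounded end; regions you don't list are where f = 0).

treat the 4 regions marked off by 1/2, 1, 3/2 separately and sum
segment 0 to 1/2 holds t; add its integral
between 1/2 and 1 the integrand is (2*t + 1)·t^(s-1)
between 1 and 3/2 the integrand is t/2·t^(s-1)
over [3/2, ∞), the kernel integral of t**(-3) enters the sum

on [0, 1/2): t
on [1/2, 1): 2*t + 1
on [1, 3/2): t/2
on [3/2, oo): t**(-3)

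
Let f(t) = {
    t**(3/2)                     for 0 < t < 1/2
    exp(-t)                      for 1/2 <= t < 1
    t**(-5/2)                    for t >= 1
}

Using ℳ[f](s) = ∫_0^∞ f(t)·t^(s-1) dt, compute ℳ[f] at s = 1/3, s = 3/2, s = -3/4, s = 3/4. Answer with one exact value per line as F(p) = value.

F(1/3) = -uppergamma(1/3, 1) + 3*2**(1/6)/22 + 6/13 + uppergamma(1/3, 1/2)
F(3/2) = -exp(-1) - sqrt(pi)*erfc(1)/2 + sqrt(pi)*erfc(sqrt(2)/2)/2 + sqrt(2)*exp(-1/2)/2 + 25/24
F(-3/4) = -uppergamma(-3/4, 1) + 4/13 + uppergamma(-3/4, 1/2) + 2*2**(1/4)/3
F(3/4) = -uppergamma(3/4, 1) + 2**(3/4)/18 + 4/7 + uppergamma(3/4, 1/2)

along the cuts 1/2, 1, ℳ[f](s) splits into 3 integrals
on [0, 1/2): add ∫ t**(3/2)·t^(s-1) dt
between 1/2 and 1 the integrand is exp(-t)·t^(s-1)
∫ t**(-5/2)·t^(s-1) over [1, ∞)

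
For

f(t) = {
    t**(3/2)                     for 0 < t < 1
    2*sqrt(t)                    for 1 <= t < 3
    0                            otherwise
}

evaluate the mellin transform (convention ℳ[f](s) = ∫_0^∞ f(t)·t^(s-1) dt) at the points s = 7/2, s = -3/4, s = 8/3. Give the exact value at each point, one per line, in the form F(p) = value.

F(7/2) = 201/5
F(-3/4) = 28/3 - 8*3**(3/4)/3
F(8/3) = -186/475 + 324*3**(1/6)/19

cuts at 1: linearity sums the 2 kernel integrals
on [0, 1) integrate f = t**(3/2) against the kernel
segment 1 to 3 holds 2*sqrt(t); add its integral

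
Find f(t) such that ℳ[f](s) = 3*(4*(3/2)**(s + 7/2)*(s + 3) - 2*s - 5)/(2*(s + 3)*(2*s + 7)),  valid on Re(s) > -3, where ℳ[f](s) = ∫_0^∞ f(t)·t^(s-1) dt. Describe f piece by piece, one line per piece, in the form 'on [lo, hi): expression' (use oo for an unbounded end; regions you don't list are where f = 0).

the 2 pieces separated at 1 each add one integral
over [0, 1), the kernel integral of 3*t**3/2 enters the sum
[1, 3/2) adds the kernel integral of 3*t**(7/2)

on [0, 1): 3*t**3/2
on [1, 3/2): 3*t**(7/2)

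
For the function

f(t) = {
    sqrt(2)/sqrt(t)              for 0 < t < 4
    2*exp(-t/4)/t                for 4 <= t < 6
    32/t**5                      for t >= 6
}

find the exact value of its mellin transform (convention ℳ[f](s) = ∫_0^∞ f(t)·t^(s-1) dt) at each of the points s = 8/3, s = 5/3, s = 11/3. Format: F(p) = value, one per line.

undo the common scale on t: 1/sqrt(t) on [0, 2); exp(-t/2)/t on [2, 3); t**(-5) on [3, ∞)
back out the shared t-power: sqrt(t) on [0, 2); exp(-t/2) on [2, 3); t**(-4) on [3, ∞)
split f at 4, 6: ℳ[f](s) collects 3 kernel integrals
[0, 4) adds the kernel integral of sqrt(2)/sqrt(t)
∫ over [4, 6) of 2*exp(-t/4)/t·t^(s-1) joins the sum
the [6, ∞) slice contributes ∫ 32/t**5·t^(s-1) dt

F(8/3) = -16*2**(1/3)*uppergamma(5/3, 3/2) + 4*6**(2/3)/63 + 16*2**(1/3)*uppergamma(5/3, 1) + 96*2**(5/6)/13
F(5/3) = -4*2**(1/3)*uppergamma(2/3, 3/2) + 6**(2/3)/135 + 4*2**(1/3)*uppergamma(2/3, 1) + 24*2**(5/6)/7
F(11/3) = -64*2**(1/3)*uppergamma(8/3, 3/2) + 2*6**(2/3)/3 + 384*2**(5/6)/19 + 64*2**(1/3)*uppergamma(8/3, 1)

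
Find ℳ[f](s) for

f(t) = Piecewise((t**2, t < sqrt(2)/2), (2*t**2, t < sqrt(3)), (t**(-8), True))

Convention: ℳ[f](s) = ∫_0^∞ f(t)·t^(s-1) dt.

(sqrt(2)/2)**s*(972*6**(s/2)*(s - 8) - 2*6**(s/2)*(s + 2) - 81*s + 648)/(162*(s - 8)*(s + 2))
  -2 < Re(s) < 8

the power substitution comes off first: t on [0, 1/2); 2*t on [1/2, 3); t**(-4) on [3, ∞)
linearity at sqrt(2)/2, sqrt(3) turns ℳ[f](s) into 3 summed integrals
between 0 and sqrt(2)/2 the integrand is t**2·t^(s-1)
∫ over [sqrt(2)/2, sqrt(3)) of 2*t**2·t^(s-1) joins the sum
between sqrt(3) and ∞ the integrand is t**(-8)·t^(s-1)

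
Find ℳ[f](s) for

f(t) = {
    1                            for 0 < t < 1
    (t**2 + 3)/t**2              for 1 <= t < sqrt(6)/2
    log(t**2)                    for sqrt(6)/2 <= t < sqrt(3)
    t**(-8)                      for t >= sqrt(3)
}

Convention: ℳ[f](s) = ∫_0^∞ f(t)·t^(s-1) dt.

invert the power substitution to get 1 on [0, 1); (t + 3)/t on [1, 3/2); log(t) on [3/2, 3); …
peel off the shared t-power: t on [0, 1); t + 3 on [1, 3/2); t*log(t) on [3/2, 3); …
along the cuts 1, sqrt(6)/2, sqrt(3), ℳ[f](s) splits into 4 integrals
on [0, 1) integrate f = 1 against the kernel
∫ over [1, sqrt(6)/2) of (t**2 + 3)/t**2·t^(s-1) joins the sum
over [sqrt(6)/2, sqrt(3)), the kernel integral of log(t**2) enters the sum
[sqrt(3), ∞) adds the kernel integral of t**(-8)

2**(1 - s/2)*(-162*2**(s/2 - 1)*(s/2 - 4)*(s/2 - 1)*(s + (s/2 - 1)**2 - 1) - 162*2**(s/2 - 1)*(s/2 - 4)*(s + (s/2 - 1)**2 - 1) - 81*3**(s/2 - 1)*s*(s/2 - 4)*(s/2 - 1)**2*log(3)/2 + 81*3**(s/2 - 1)*s*(s/2 - 4)*(s/2 - 1)**2*log(2)/2 - 81*3**(s/2 - 1)*s*(s/2 - 4)*(s/2 - 1)*log(3)/2 + 81*3**(s/2 - 1)*s*(s/2 - 4)*(s/2 - 1)*log(2)/2 + 81*3**(s/2 - 1)*s*(s/2 - 4)*(s/2 - 1)/2 + 243*3**(s/2 - 1)*(s/2 - 4)*(s/2 - 1)*(s + (s/2 - 1)**2 - 1) + 162*3**(s/2 - 1)*(s/2 - 4)*(s + (s/2 - 1)**2 - 1) + 81*6**(s/2 - 1)*s*(s/2 - 4)*(s/2 - 1)**2*log(3) - 81*6**(s/2 - 1)*s*(s/2 - 4)*(s/2 - 1) + 81*6**(s/2 - 1)*s*(s/2 - 4)*(s/2 - 1)*log(3) - 6**(s/2 - 1)*s*(s/2 - 1)*(s + (s/2 - 1)**2 - 1))/(54*s*(s/2 - 4)*(s/2 - 1)*(s + (s/2 - 1)**2 - 1))
  0 < Re(s) < 8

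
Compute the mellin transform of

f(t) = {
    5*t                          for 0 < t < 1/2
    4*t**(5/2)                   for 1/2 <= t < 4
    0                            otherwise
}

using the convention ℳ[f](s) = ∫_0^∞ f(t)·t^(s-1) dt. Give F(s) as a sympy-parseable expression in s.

(2**(3/2 - s)*(-s - 1) + 2**(2*s + 9)*(s + 1) + 5*(2*s + 5)/2**s)/(2*(s + 1)*(2*s + 5))
  Re(s) > -1

cuts at 1/2: linearity sums the 2 kernel integrals
on [0, 1/2) integrate f = 5*t against the kernel
segment [1/2, 4) carries 4*t**(5/2); integrate it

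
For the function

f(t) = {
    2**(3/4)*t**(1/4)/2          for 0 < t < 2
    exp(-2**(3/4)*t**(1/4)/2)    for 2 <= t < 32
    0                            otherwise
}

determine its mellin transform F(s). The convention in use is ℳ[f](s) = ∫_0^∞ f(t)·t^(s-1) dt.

4*2**s*((4*s + 1)*uppergamma(4*s, 1) - (4*s + 1)*uppergamma(4*s, 2) + 1)/(4*s + 1)
  Re(s) > -1/4

undo the common scale on t: t**(1/4) on [0, 1); exp(-t**(1/4)) on [1, 16)
undo the power substitution: sqrt(t) on [0, 1); exp(-sqrt(t)) on [1, 4)
remove the power substitution first: t on [0, 1); exp(-t) on [1, 2)
f breaks at 2 into 2 integrals to sum
between 0 and 2 the integrand is 2**(3/4)*t**(1/4)/2·t^(s-1)
for t in [2, 32): the term is ∫ exp(-2**(3/4)*t**(1/4)/2)·t^(s-1)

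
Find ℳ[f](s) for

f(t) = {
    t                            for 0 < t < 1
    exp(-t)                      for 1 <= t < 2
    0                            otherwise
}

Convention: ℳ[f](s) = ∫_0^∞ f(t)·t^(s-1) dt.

f breaks at 1 into 2 integrals to sum
for t in [0, 1): the term is ∫ t·t^(s-1)
between 1 and 2 the integrand is exp(-t)·t^(s-1)

((s + 1)*uppergamma(s, 1) - (s + 1)*uppergamma(s, 2) + 1)/(s + 1)
  Re(s) > -1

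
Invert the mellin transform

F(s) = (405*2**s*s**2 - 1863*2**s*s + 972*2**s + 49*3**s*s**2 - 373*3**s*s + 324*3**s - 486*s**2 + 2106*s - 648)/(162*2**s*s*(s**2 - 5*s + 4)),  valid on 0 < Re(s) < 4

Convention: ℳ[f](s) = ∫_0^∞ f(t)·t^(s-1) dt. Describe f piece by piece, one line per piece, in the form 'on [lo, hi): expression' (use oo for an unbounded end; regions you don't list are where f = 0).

peel off the shared t-power: t on [0, 1/2); 2*t + 1 on [1/2, 1); t/2 on [1, 3/2); …
treat the 4 regions marked off by 1/2, 1, 3/2 separately and sum
on [0, 1/2) integrate f = 1 against the kernel
on [1/2, 1) integrate f = (2*t + 1)/t against the kernel
between 1 and 3/2 the integrand is 1/2·t^(s-1)
between 3/2 and ∞ the integrand is t**(-4)·t^(s-1)

on [0, 1/2): 1
on [1/2, 1): (2*t + 1)/t
on [1, 3/2): 1/2
on [3/2, oo): t**(-4)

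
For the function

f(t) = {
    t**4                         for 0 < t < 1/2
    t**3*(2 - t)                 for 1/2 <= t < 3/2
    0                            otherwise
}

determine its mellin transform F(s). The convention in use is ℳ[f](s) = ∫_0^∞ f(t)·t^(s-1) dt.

(27*3**s*(s + 3) + 108*3**s - 2*s - 10)/(16*2**s*(s + 3)*(s + 4))
  Re(s) > -4

undo the shared t-power: t**3 on [0, 1/2); t**2*(2 - t) on [1/2, 3/2)
back out the shared t-power: t**2 on [0, 1/2); t*(2 - t) on [1/2, 3/2)
the shared t-power comes off first: t on [0, 1/2); 2 - t on [1/2, 3/2)
slice at 1/2, transform all 2 pieces, and sum them
[0, 1/2) adds the kernel integral of t**4
piece [1/2, 3/2): integrate t**3*(2 - t) against the kernel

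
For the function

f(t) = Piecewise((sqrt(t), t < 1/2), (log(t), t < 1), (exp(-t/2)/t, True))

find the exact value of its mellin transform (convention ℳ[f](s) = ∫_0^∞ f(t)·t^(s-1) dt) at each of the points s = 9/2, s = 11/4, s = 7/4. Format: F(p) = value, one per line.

F(9/2) = -559/12960 + sqrt(2)/648 + sqrt(2)*log(2)/144 + 15*sqrt(2)*sqrt(pi)*erfc(sqrt(2)/2) + 42*exp(-1/2)
F(11/4) = 2**(1/4)*(-416*2**(3/4) + 104 + 121*sqrt(2) + 286*log(2) + 12584*sqrt(2)*uppergamma(7/4, 1/2))/6292
F(7/4) = 2**(1/4)*(-144*2**(3/4) + 49*sqrt(2) + 72 + 126*log(2) + 882*sqrt(2)*uppergamma(3/4, 1/2))/882

invert the shared t-power to get t**(3/2) on [0, 1/2); t*log(t) on [1/2, 1); exp(-t/2) on [1, ∞)
integrate the 3 segments split at 1/2, 1, then add the results
between 0 and 1/2 the integrand is sqrt(t)·t^(s-1)
∫ log(t)·t^(s-1) over [1/2, 1)
segment [1, ∞) carries exp(-t/2)/t; integrate it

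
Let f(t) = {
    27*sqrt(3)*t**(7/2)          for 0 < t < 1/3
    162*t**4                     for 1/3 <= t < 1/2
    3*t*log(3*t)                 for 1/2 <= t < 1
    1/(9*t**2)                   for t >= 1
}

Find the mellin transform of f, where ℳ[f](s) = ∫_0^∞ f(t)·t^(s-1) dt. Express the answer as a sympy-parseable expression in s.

2**(-s - 2)*(324*2**(s + 2)*(s - 2)*(s + 4)*(-2*s + (s + 2)**2 - 3) - 324*2**(s + 2)*(s - 2)*(2*s + 7)*(-2*s + (s + 2)**2 - 3) - 108*3**(s + 2)*(s - 2)*(s + 2)*(s + 4)*(2*s + 7)*log(3) + 108*3**(s + 2)*(s - 2)*(s + 2)*(s + 4)*(2*s + 7)*log(2) - 108*3**(s + 2)*(s - 2)*(s + 4)*(2*s + 7)*log(2) + 108*3**(s + 2)*(s - 2)*(s + 4)*(2*s + 7) + 108*3**(s + 2)*(s - 2)*(s + 4)*(2*s + 7)*log(3) + 729*3**(s + 2)*(s - 2)*(2*s + 7)*(-2*s + (s + 2)**2 - 3) + 54*6**(s + 2)*(s - 2)*(s + 2)*(s + 4)*(2*s + 7)*log(3) - 54*6**(s + 2)*(s - 2)*(s + 4)*(2*s + 7)*log(3) - 54*6**(s + 2)*(s - 2)*(s + 4)*(2*s + 7) - 2*6**(s + 2)*(s + 4)*(2*s + 7)*(-2*s + (s + 2)**2 - 3))/(162*3**s*(s - 2)*(s + 4)*(2*s + 7)*(-2*s + (s + 2)**2 - 3))
  -7/2 < Re(s) < 2

remove the common scale on t first: t**(7/2) on [0, 1); 2*t**4 on [1, 3/2); t*log(t) on [3/2, 3); …
strip the shared t-power: t**(3/2) on [0, 1); 2*t**2 on [1, 3/2); log(t)/t on [3/2, 3); …
linearity at 1/3, 1/2, 1 turns ℳ[f](s) into 4 summed integrals
on [0, 1/3): add ∫ 27*sqrt(3)*t**(7/2)·t^(s-1) dt
segment 1/3 to 1/2 holds 162*t**4; add its integral
over [1/2, 1), the kernel integral of 3*t*log(3*t) enters the sum
[1, ∞) adds the kernel integral of 1/(9*t**2)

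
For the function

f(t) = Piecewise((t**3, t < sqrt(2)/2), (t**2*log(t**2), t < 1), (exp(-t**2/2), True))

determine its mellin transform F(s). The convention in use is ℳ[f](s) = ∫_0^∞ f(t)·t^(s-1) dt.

(-2*2**(s/2)*(s + 3) + 2*2**s*(s + 3)*(s**2/4 + s + 1)*uppergamma(s/2, 1/2) + s*(s + 3)*log(2)/2 + s + (s + 3)*log(2) + sqrt(2)*(s**2/4 + s + 1) + 3)/(4*2**(s/2)*(s + 3)*(s**2/4 + s + 1))
  Re(s) > -3

the power substitution comes off first: t**(3/2) on [0, 1/2); t*log(t) on [1/2, 1); exp(-t/2) on [1, ∞)
f breaks at sqrt(2)/2, 1 into 3 integrals to sum
[0, sqrt(2)/2) adds the kernel integral of t**3
∫ t**2*log(t**2)·t^(s-1) over [sqrt(2)/2, 1)
on [1, ∞) integrate f = exp(-t**2/2) against the kernel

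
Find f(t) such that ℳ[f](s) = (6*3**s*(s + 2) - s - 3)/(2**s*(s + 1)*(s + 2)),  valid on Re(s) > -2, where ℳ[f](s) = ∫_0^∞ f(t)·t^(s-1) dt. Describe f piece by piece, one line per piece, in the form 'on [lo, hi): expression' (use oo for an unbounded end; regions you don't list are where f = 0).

peel off the common scale on t: t**2 on [0, 1); 2*t on [1, 3)
back out the shared t-power: t**(3/2) on [0, 1); 2*sqrt(t) on [1, 3)
split f at 1/2: ℳ[f](s) collects 2 kernel integrals
on [0, 1/2) integrate f = 4*t**2 against the kernel
segment 1/2 to 3/2 holds 4*t; add its integral

on [0, 1/2): 4*t**2
on [1/2, 3/2): 4*t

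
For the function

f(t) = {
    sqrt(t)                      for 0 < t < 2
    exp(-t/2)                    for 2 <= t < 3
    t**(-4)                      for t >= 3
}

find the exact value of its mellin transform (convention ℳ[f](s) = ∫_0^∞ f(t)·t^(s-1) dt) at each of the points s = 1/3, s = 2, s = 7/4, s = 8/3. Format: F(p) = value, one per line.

F(1/3) = -2**(1/3)*uppergamma(1/3, 3/2) + 3**(1/3)/297 + 2**(1/3)*uppergamma(1/3, 1) + 6*2**(5/6)/5
F(2) = -10*exp(-3/2) + 1/18 + 8*sqrt(2)/5 + 8*exp(-1)
F(7/4) = -2*2**(3/4)*uppergamma(7/4, 3/2) + 4*3**(3/4)/243 + 2*2**(3/4)*uppergamma(7/4, 1) + 16*2**(1/4)/9
F(8/3) = -4*2**(2/3)*uppergamma(8/3, 3/2) + 3**(2/3)/12 + 48*2**(1/6)/19 + 4*2**(2/3)*uppergamma(8/3, 1)

breakpoints 2, 3: one integral from each of the 3 segments
segment 0 to 2 holds sqrt(t); add its integral
for t in [2, 3): the term is ∫ exp(-t/2)·t^(s-1)
between 3 and ∞ the integrand is t**(-4)·t^(s-1)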